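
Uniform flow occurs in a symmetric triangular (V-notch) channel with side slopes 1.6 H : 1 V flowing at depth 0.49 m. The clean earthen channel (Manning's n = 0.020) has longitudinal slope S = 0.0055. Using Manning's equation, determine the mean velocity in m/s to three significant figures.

1.30 m/s

A = z·y² = 1.6×0.49² = 0.3842 m²
P = 2y√(1+z²) = 2×0.49×√(1+1.6²) = 1.849 m
R = A/P = 0.3842/1.849 = 0.2078 m
Q = (1/n)·A·R^(2/3)·S^(1/2) = (1/0.020) × 0.3842 × 0.2078^(2/3) × 0.0055^(1/2) = 0.4997 m³/s
V = Q/A = 0.4997/0.3842 = 1.301 m/s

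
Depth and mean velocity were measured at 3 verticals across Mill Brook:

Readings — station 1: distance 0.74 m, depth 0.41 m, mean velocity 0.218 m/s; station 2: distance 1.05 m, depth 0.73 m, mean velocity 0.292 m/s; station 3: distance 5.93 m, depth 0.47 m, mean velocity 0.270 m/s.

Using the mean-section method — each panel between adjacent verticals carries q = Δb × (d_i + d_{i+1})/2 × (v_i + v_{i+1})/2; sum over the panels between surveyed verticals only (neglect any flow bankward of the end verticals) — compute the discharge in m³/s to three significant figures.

0.868 m³/s

Panel 1-2: Δb = 0.31 m, d̄ = (0.41+0.73)/2 = 0.57, v̄ = (0.218+0.292)/2 = 0.255 → q = 0.31×0.57×0.255 = 0.04506 m³/s
Panel 2-3: Δb = 4.88 m, d̄ = (0.73+0.47)/2 = 0.6, v̄ = (0.292+0.270)/2 = 0.281 → q = 4.88×0.6×0.281 = 0.8228 m³/s
Q = Σ q = 0.8678 m³/s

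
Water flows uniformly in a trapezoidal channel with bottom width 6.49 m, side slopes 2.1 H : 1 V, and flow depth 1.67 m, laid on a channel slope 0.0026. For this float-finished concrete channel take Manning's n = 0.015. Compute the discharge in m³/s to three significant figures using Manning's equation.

A = (b + z·y)·y = (6.49 + 2.1×1.67)×1.67 = 16.69 m²
P = b + 2y√(1+z²) = 6.49 + 2×1.67×√(1+2.1²) = 14.26 m
R = A/P = 16.69/14.26 = 1.171 m
Q = (1/n)·A·R^(2/3)·S^(1/2) = (1/0.015) × 16.69 × 1.171^(2/3) × 0.0026^(1/2) = 63.05 m³/s

63.0 m³/s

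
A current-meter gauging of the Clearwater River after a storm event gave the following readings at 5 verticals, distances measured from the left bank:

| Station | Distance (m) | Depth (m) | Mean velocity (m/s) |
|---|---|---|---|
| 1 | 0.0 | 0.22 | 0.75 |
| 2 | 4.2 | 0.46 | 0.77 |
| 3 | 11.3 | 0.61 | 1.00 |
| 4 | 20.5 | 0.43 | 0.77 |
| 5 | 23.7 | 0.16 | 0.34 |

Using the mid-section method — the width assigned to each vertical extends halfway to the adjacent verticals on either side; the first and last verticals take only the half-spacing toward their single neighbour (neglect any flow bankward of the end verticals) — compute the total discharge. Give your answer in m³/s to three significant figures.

9.46 m³/s

w_1 = (4.2 − 0.0)/2 = 2.1 m; q_1 = 0.75 × 0.22 × 2.1 = 0.3465 m³/s
w_2 = (11.3 − 0.0)/2 = 5.65 m; q_2 = 0.77 × 0.46 × 5.65 = 2.001 m³/s
w_3 = (20.5 − 4.2)/2 = 8.15 m; q_3 = 1.00 × 0.61 × 8.15 = 4.972 m³/s
w_4 = (23.7 − 11.3)/2 = 6.2 m; q_4 = 0.77 × 0.43 × 6.2 = 2.053 m³/s
w_5 = (23.7 − 20.5)/2 = 1.6 m; q_5 = 0.34 × 0.16 × 1.6 = 0.08704 m³/s
Q = Σ qᵢ = 9.459 m³/s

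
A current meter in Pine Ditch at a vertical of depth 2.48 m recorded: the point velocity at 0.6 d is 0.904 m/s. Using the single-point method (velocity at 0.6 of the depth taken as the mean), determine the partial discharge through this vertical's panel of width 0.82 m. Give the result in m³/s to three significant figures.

v̄ = v₀.₆ = 0.904 m/s
q = v̄ × d × w = 0.9040 × 2.48 × 0.82 = 1.838 m³/s

1.84 m³/s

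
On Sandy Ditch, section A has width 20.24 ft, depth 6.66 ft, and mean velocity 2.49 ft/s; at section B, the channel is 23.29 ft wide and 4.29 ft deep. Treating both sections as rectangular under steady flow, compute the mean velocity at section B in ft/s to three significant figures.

3.36 ft/s

Q = A₁V₁ = (20.24×6.66) × 2.49 = 335.6 ft³/s
A₂ = 23.29 × 4.29 = 99.91 ft²
V₂ = Q/A₂ = 335.6/99.91 = 3.359 ft/s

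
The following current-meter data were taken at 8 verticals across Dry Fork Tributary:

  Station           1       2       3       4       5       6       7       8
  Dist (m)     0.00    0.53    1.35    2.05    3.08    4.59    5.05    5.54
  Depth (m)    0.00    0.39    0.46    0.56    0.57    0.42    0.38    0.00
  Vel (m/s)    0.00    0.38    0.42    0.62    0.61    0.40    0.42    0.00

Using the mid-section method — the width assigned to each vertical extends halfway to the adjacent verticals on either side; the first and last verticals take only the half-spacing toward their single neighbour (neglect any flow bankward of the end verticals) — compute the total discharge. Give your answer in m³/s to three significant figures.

1.23 m³/s

w_2 = (1.35 − 0.00)/2 = 0.675 m; q_2 = 0.38 × 0.39 × 0.675 = 0.1000 m³/s
w_3 = (2.05 − 0.53)/2 = 0.76 m; q_3 = 0.42 × 0.46 × 0.76 = 0.1468 m³/s
w_4 = (3.08 − 1.35)/2 = 0.865 m; q_4 = 0.62 × 0.56 × 0.865 = 0.3003 m³/s
w_5 = (4.59 − 2.05)/2 = 1.27 m; q_5 = 0.61 × 0.57 × 1.27 = 0.4416 m³/s
w_6 = (5.05 − 3.08)/2 = 0.985 m; q_6 = 0.40 × 0.42 × 0.985 = 0.1655 m³/s
w_7 = (5.54 − 4.59)/2 = 0.475 m; q_7 = 0.42 × 0.38 × 0.475 = 0.07581 m³/s
Stations 1, 8 contribute zero (depth or velocity is 0).
Q = Σ qᵢ = 1.230 m³/s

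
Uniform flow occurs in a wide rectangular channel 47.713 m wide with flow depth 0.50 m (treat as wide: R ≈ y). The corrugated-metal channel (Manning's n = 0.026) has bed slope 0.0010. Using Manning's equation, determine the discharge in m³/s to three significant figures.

A = b·y = 47.713 × 0.50 = 23.86 m²
Wide channel: R ≈ y = 0.50 m
Q = (1/n)·A·R^(2/3)·S^(1/2) = (1/0.026) × 23.86 × 0.5000^(2/3) × 0.0010^(1/2) = 18.28 m³/s

18.3 m³/s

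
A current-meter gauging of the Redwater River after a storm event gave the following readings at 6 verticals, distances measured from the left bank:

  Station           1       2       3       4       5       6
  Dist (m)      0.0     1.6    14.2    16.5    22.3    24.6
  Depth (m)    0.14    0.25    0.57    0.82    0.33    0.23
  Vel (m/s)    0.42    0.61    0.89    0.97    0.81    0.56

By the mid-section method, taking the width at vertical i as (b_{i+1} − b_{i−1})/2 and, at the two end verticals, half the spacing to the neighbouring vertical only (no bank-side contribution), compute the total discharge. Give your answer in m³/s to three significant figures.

w_1 = (1.6 − 0.0)/2 = 0.8 m; q_1 = 0.42 × 0.14 × 0.8 = 0.04704 m³/s
w_2 = (14.2 − 0.0)/2 = 7.1 m; q_2 = 0.61 × 0.25 × 7.1 = 1.083 m³/s
w_3 = (16.5 − 1.6)/2 = 7.45 m; q_3 = 0.89 × 0.57 × 7.45 = 3.779 m³/s
w_4 = (22.3 − 14.2)/2 = 4.05 m; q_4 = 0.97 × 0.82 × 4.05 = 3.221 m³/s
w_5 = (24.6 − 16.5)/2 = 4.05 m; q_5 = 0.81 × 0.33 × 4.05 = 1.083 m³/s
w_6 = (24.6 − 22.3)/2 = 1.15 m; q_6 = 0.56 × 0.23 × 1.15 = 0.1481 m³/s
Q = Σ qᵢ = 9.361 m³/s

9.36 m³/s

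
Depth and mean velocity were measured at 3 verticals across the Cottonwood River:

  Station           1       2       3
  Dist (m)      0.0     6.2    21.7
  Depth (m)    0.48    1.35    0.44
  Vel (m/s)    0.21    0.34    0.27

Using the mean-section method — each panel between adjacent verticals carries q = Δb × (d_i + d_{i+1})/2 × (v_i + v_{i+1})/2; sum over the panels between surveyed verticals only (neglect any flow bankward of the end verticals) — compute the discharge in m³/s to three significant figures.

5.79 m³/s

Panel 1-2: Δb = 6.2 m, d̄ = (0.48+1.35)/2 = 0.915, v̄ = (0.21+0.34)/2 = 0.275 → q = 6.2×0.915×0.275 = 1.560 m³/s
Panel 2-3: Δb = 15.5 m, d̄ = (1.35+0.44)/2 = 0.895, v̄ = (0.34+0.27)/2 = 0.305 → q = 15.5×0.895×0.305 = 4.231 m³/s
Q = Σ q = 5.791 m³/s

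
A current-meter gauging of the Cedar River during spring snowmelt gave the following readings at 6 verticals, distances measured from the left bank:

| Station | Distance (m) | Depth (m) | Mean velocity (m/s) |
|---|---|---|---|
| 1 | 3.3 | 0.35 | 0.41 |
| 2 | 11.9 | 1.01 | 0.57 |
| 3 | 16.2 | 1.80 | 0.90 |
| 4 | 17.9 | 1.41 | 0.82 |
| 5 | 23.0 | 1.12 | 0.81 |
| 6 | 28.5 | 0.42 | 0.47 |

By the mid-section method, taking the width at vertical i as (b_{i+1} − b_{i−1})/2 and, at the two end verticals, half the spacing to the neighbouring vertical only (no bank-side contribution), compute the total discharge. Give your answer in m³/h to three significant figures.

w_1 = (11.9 − 3.3)/2 = 4.3 m; q_1 = 0.41 × 0.35 × 4.3 = 0.6171 m³/s
w_2 = (16.2 − 3.3)/2 = 6.45 m; q_2 = 0.57 × 1.01 × 6.45 = 3.713 m³/s
w_3 = (17.9 − 11.9)/2 = 3 m; q_3 = 0.90 × 1.80 × 3 = 4.860 m³/s
w_4 = (23.0 − 16.2)/2 = 3.4 m; q_4 = 0.82 × 1.41 × 3.4 = 3.931 m³/s
w_5 = (28.5 − 17.9)/2 = 5.3 m; q_5 = 0.81 × 1.12 × 5.3 = 4.808 m³/s
w_6 = (28.5 − 23.0)/2 = 2.75 m; q_6 = 0.47 × 0.42 × 2.75 = 0.5429 m³/s
Q = Σ qᵢ = 18.47 m³/s
= 18.47 × 3600 = 66500 m³/h

66500 m³/h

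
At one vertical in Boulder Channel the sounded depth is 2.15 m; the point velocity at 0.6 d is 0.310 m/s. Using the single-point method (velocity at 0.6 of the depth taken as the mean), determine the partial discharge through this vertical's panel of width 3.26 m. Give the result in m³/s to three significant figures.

2.17 m³/s

v̄ = v₀.₆ = 0.310 m/s
q = v̄ × d × w = 0.3100 × 2.15 × 3.26 = 2.173 m³/s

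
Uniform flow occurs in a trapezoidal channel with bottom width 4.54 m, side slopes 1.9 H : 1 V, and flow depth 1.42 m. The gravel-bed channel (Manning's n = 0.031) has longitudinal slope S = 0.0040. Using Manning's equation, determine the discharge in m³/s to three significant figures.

20.5 m³/s

A = (b + z·y)·y = (4.54 + 1.9×1.42)×1.42 = 10.28 m²
P = b + 2y√(1+z²) = 4.54 + 2×1.42×√(1+1.9²) = 10.64 m
R = A/P = 10.28/10.64 = 0.9662 m
Q = (1/n)·A·R^(2/3)·S^(1/2) = (1/0.031) × 10.28 × 0.9662^(2/3) × 0.0040^(1/2) = 20.49 m³/s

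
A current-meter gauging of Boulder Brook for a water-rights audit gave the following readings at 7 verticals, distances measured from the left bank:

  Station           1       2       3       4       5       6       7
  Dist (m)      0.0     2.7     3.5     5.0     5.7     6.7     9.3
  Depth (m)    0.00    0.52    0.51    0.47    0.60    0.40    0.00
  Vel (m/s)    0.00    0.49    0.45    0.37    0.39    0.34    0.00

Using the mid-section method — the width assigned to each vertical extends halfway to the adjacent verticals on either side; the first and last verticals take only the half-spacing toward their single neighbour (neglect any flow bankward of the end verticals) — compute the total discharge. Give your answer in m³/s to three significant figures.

1.34 m³/s

w_2 = (3.5 − 0.0)/2 = 1.75 m; q_2 = 0.49 × 0.52 × 1.75 = 0.4459 m³/s
w_3 = (5.0 − 2.7)/2 = 1.15 m; q_3 = 0.45 × 0.51 × 1.15 = 0.2639 m³/s
w_4 = (5.7 − 3.5)/2 = 1.1 m; q_4 = 0.37 × 0.47 × 1.1 = 0.1913 m³/s
w_5 = (6.7 − 5.0)/2 = 0.85 m; q_5 = 0.39 × 0.60 × 0.85 = 0.1989 m³/s
w_6 = (9.3 − 5.7)/2 = 1.8 m; q_6 = 0.34 × 0.40 × 1.8 = 0.2448 m³/s
Stations 1, 7 contribute zero (depth or velocity is 0).
Q = Σ qᵢ = 1.345 m³/s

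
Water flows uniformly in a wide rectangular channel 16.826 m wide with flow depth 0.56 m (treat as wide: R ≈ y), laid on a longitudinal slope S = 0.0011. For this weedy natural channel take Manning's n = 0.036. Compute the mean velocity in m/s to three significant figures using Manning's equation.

0.626 m/s

A = b·y = 16.826 × 0.56 = 9.423 m²
Wide channel: R ≈ y = 0.56 m
Q = (1/n)·A·R^(2/3)·S^(1/2) = (1/0.036) × 9.423 × 0.5600^(2/3) × 0.0011^(1/2) = 5.898 m³/s
V = Q/A = 5.898/9.423 = 0.6259 m/s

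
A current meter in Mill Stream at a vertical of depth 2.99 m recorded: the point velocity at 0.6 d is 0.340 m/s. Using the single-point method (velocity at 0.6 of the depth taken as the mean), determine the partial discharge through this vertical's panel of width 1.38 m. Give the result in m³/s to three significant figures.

v̄ = v₀.₆ = 0.340 m/s
q = v̄ × d × w = 0.3400 × 2.99 × 1.38 = 1.403 m³/s

1.40 m³/s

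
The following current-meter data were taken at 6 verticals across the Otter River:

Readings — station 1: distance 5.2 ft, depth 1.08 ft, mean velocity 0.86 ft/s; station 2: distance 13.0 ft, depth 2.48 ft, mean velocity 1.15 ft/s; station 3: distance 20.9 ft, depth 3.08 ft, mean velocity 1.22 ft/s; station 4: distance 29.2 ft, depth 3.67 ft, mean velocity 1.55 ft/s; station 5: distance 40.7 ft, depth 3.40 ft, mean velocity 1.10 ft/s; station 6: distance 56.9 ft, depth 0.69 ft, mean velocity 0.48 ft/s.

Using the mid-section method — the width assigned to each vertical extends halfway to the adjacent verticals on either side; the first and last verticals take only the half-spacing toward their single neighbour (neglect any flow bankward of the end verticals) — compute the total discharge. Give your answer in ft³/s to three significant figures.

167 ft³/s

w_1 = (13.0 − 5.2)/2 = 3.9 ft; q_1 = 0.86 × 1.08 × 3.9 = 3.622 ft³/s
w_2 = (20.9 − 5.2)/2 = 7.85 ft; q_2 = 1.15 × 2.48 × 7.85 = 22.39 ft³/s
w_3 = (29.2 − 13.0)/2 = 8.1 ft; q_3 = 1.22 × 3.08 × 8.1 = 30.44 ft³/s
w_4 = (40.7 − 20.9)/2 = 9.9 ft; q_4 = 1.55 × 3.67 × 9.9 = 56.32 ft³/s
w_5 = (56.9 − 29.2)/2 = 13.85 ft; q_5 = 1.10 × 3.40 × 13.85 = 51.80 ft³/s
w_6 = (56.9 − 40.7)/2 = 8.1 ft; q_6 = 0.48 × 0.69 × 8.1 = 2.683 ft³/s
Q = Σ qᵢ = 167.2 ft³/s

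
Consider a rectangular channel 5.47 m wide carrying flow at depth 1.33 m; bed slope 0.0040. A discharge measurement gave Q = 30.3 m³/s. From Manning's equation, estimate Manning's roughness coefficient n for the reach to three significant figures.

0.0141

A = b·y = 5.47 × 1.33 = 7.275 m²
P = b + 2y = 5.47 + 2×1.33 = 8.130 m
R = A/P = 7.275/8.130 = 0.8948 m
n = (1/Q)·A·R^(2/3)·S^(1/2) = (1/30.3) × 7.275 × 0.9286 × 0.06325 = 0.01410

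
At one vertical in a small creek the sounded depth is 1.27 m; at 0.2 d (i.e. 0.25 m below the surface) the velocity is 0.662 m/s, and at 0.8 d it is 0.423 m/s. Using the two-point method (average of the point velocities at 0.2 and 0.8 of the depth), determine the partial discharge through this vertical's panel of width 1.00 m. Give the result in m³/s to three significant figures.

v̄ = (0.662 + 0.423) / 2 = 0.5425 m/s
q = v̄ × d × w = 0.5425 × 1.27 × 1.00 = 0.6890 m³/s

0.689 m³/s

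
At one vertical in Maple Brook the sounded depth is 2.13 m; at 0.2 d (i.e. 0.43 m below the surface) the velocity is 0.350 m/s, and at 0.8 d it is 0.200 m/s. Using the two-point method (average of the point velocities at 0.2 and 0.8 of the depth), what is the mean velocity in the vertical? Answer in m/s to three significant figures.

v̄ = (0.350 + 0.200) / 2 = 0.2750 m/s

0.275 m/s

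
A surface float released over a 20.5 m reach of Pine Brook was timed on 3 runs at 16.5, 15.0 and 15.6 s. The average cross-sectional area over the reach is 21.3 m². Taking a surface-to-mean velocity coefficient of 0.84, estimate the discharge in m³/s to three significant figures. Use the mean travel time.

23.4 m³/s

t̄ = (16.5 + 15.0 + 15.6) / 3 = 15.7 s
v_surface = L / t̄ = 20.5 / 15.7 = 1.306 m/s
v_mean = 0.84 × 1.306 = 1.097 m/s
Q = A × v_mean = 21.3 × 1.097 = 23.36 m³/s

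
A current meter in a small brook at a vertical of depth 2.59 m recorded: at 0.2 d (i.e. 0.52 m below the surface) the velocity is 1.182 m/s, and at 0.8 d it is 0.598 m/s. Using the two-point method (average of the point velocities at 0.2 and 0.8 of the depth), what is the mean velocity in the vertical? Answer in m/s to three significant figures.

v̄ = (1.182 + 0.598) / 2 = 0.8900 m/s

0.890 m/s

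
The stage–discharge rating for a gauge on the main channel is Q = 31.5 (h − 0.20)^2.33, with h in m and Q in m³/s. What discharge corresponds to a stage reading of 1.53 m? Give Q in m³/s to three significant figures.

Q = 31.5 × (1.53 − 0.20)^2.33 = 31.5 × 1.33^2.33 = 61.22 m³/s

61.2 m³/s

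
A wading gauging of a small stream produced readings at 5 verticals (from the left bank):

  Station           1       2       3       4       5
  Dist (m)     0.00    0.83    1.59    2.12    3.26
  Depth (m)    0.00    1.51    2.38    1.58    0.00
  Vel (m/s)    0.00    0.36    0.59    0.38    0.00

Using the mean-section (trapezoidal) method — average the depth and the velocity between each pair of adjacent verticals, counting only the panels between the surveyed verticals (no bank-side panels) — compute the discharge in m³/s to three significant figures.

1.50 m³/s

Panel 1-2: Δb = 0.83 m, d̄ = (0.00+1.51)/2 = 0.755, v̄ = (0.00+0.36)/2 = 0.18 → q = 0.83×0.755×0.18 = 0.1128 m³/s
Panel 2-3: Δb = 0.76 m, d̄ = (1.51+2.38)/2 = 1.945, v̄ = (0.36+0.59)/2 = 0.475 → q = 0.76×1.945×0.475 = 0.7021 m³/s
Panel 3-4: Δb = 0.53 m, d̄ = (2.38+1.58)/2 = 1.98, v̄ = (0.59+0.38)/2 = 0.485 → q = 0.53×1.98×0.485 = 0.5090 m³/s
Panel 4-5: Δb = 1.14 m, d̄ = (1.58+0.00)/2 = 0.79, v̄ = (0.38+0.00)/2 = 0.19 → q = 1.14×0.79×0.19 = 0.1711 m³/s
Q = Σ q = 1.495 m³/s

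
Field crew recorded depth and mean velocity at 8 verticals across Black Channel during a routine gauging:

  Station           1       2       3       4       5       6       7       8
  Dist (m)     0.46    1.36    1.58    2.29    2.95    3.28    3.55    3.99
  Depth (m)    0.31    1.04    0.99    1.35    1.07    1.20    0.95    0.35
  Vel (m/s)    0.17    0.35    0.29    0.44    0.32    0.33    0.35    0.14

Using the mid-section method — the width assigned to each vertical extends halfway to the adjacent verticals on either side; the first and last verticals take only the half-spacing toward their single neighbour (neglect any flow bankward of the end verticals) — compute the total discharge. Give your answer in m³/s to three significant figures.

w_1 = (1.36 − 0.46)/2 = 0.45 m; q_1 = 0.17 × 0.31 × 0.45 = 0.02372 m³/s
w_2 = (1.58 − 0.46)/2 = 0.56 m; q_2 = 0.35 × 1.04 × 0.56 = 0.2038 m³/s
w_3 = (2.29 − 1.36)/2 = 0.465 m; q_3 = 0.29 × 0.99 × 0.465 = 0.1335 m³/s
w_4 = (2.95 − 1.58)/2 = 0.685 m; q_4 = 0.44 × 1.35 × 0.685 = 0.4069 m³/s
w_5 = (3.28 − 2.29)/2 = 0.495 m; q_5 = 0.32 × 1.07 × 0.495 = 0.1695 m³/s
w_6 = (3.55 − 2.95)/2 = 0.3 m; q_6 = 0.33 × 1.20 × 0.3 = 0.1188 m³/s
w_7 = (3.99 − 3.28)/2 = 0.355 m; q_7 = 0.35 × 0.95 × 0.355 = 0.1180 m³/s
w_8 = (3.99 − 3.55)/2 = 0.22 m; q_8 = 0.14 × 0.35 × 0.22 = 0.01078 m³/s
Q = Σ qᵢ = 1.185 m³/s

1.19 m³/s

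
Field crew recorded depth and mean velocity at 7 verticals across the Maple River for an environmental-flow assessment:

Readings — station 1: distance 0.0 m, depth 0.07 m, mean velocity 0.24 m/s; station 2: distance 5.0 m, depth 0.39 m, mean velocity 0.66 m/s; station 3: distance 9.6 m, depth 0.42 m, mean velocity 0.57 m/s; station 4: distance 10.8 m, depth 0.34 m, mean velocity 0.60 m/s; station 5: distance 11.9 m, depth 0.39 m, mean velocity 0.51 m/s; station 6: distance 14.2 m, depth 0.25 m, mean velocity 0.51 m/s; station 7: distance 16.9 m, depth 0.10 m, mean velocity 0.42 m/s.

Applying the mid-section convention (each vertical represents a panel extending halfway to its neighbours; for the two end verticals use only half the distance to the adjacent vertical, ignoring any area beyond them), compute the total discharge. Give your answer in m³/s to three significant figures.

w_1 = (5.0 − 0.0)/2 = 2.5 m; q_1 = 0.24 × 0.07 × 2.5 = 0.04200 m³/s
w_2 = (9.6 − 0.0)/2 = 4.8 m; q_2 = 0.66 × 0.39 × 4.8 = 1.236 m³/s
w_3 = (10.8 − 5.0)/2 = 2.9 m; q_3 = 0.57 × 0.42 × 2.9 = 0.6943 m³/s
w_4 = (11.9 − 9.6)/2 = 1.15 m; q_4 = 0.60 × 0.34 × 1.15 = 0.2346 m³/s
w_5 = (14.2 − 10.8)/2 = 1.7 m; q_5 = 0.51 × 0.39 × 1.7 = 0.3381 m³/s
w_6 = (16.9 − 11.9)/2 = 2.5 m; q_6 = 0.51 × 0.25 × 2.5 = 0.3188 m³/s
w_7 = (16.9 − 14.2)/2 = 1.35 m; q_7 = 0.42 × 0.10 × 1.35 = 0.05670 m³/s
Q = Σ qᵢ = 2.920 m³/s

2.92 m³/s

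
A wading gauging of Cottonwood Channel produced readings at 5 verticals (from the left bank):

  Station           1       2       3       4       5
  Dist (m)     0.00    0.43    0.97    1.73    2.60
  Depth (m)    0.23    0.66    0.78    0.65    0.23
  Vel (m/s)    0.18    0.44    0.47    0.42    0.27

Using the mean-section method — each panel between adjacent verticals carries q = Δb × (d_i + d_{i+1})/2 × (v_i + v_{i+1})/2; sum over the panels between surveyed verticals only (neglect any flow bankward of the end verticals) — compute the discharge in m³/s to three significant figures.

0.610 m³/s

Panel 1-2: Δb = 0.43 m, d̄ = (0.23+0.66)/2 = 0.445, v̄ = (0.18+0.44)/2 = 0.31 → q = 0.43×0.445×0.31 = 0.05932 m³/s
Panel 2-3: Δb = 0.54 m, d̄ = (0.66+0.78)/2 = 0.72, v̄ = (0.44+0.47)/2 = 0.455 → q = 0.54×0.72×0.455 = 0.1769 m³/s
Panel 3-4: Δb = 0.76 m, d̄ = (0.78+0.65)/2 = 0.715, v̄ = (0.47+0.42)/2 = 0.445 → q = 0.76×0.715×0.445 = 0.2418 m³/s
Panel 4-5: Δb = 0.87 m, d̄ = (0.65+0.23)/2 = 0.44, v̄ = (0.42+0.27)/2 = 0.345 → q = 0.87×0.44×0.345 = 0.1321 m³/s
Q = Σ q = 0.6101 m³/s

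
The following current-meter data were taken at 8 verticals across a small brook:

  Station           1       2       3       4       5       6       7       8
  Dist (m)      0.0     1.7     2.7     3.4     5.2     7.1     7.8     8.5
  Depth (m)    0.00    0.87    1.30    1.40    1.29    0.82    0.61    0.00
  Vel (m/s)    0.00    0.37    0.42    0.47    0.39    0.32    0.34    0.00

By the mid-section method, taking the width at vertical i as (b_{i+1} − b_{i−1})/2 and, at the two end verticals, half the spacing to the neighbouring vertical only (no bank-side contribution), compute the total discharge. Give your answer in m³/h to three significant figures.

11300 m³/h

w_2 = (2.7 − 0.0)/2 = 1.35 m; q_2 = 0.37 × 0.87 × 1.35 = 0.4346 m³/s
w_3 = (3.4 − 1.7)/2 = 0.85 m; q_3 = 0.42 × 1.30 × 0.85 = 0.4641 m³/s
w_4 = (5.2 − 2.7)/2 = 1.25 m; q_4 = 0.47 × 1.40 × 1.25 = 0.8225 m³/s
w_5 = (7.1 − 3.4)/2 = 1.85 m; q_5 = 0.39 × 1.29 × 1.85 = 0.9307 m³/s
w_6 = (7.8 − 5.2)/2 = 1.3 m; q_6 = 0.32 × 0.82 × 1.3 = 0.3411 m³/s
w_7 = (8.5 − 7.1)/2 = 0.7 m; q_7 = 0.34 × 0.61 × 0.7 = 0.1452 m³/s
Stations 1, 8 contribute zero (depth or velocity is 0).
Q = Σ qᵢ = 3.138 m³/s
= 3.138 × 3600 = 11300 m³/h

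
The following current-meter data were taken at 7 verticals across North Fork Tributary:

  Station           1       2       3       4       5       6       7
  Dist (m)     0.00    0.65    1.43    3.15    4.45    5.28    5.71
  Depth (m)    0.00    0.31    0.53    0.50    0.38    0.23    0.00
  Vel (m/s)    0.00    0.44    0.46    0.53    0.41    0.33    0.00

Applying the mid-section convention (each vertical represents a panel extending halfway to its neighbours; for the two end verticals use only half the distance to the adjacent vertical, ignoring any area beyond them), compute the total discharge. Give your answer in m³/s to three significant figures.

1.02 m³/s

w_2 = (1.43 − 0.00)/2 = 0.715 m; q_2 = 0.44 × 0.31 × 0.715 = 0.09753 m³/s
w_3 = (3.15 − 0.65)/2 = 1.25 m; q_3 = 0.46 × 0.53 × 1.25 = 0.3048 m³/s
w_4 = (4.45 − 1.43)/2 = 1.51 m; q_4 = 0.53 × 0.50 × 1.51 = 0.4002 m³/s
w_5 = (5.28 − 3.15)/2 = 1.065 m; q_5 = 0.41 × 0.38 × 1.065 = 0.1659 m³/s
w_6 = (5.71 − 4.45)/2 = 0.63 m; q_6 = 0.33 × 0.23 × 0.63 = 0.04782 m³/s
Stations 1, 7 contribute zero (depth or velocity is 0).
Q = Σ qᵢ = 1.016 m³/s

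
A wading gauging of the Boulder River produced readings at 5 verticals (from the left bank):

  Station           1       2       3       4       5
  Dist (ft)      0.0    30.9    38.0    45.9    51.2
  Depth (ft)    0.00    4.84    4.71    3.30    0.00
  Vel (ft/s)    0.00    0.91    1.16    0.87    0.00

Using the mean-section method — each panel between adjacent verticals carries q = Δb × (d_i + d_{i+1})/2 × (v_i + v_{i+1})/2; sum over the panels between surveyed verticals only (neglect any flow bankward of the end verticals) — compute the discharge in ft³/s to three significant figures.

Panel 1-2: Δb = 30.9 ft, d̄ = (0.00+4.84)/2 = 2.42, v̄ = (0.00+0.91)/2 = 0.455 → q = 30.9×2.42×0.455 = 34.02 ft³/s
Panel 2-3: Δb = 7.1 ft, d̄ = (4.84+4.71)/2 = 4.775, v̄ = (0.91+1.16)/2 = 1.035 → q = 7.1×4.775×1.035 = 35.09 ft³/s
Panel 3-4: Δb = 7.9 ft, d̄ = (4.71+3.30)/2 = 4.005, v̄ = (1.16+0.87)/2 = 1.015 → q = 7.9×4.005×1.015 = 32.11 ft³/s
Panel 4-5: Δb = 5.3 ft, d̄ = (3.30+0.00)/2 = 1.65, v̄ = (0.87+0.00)/2 = 0.435 → q = 5.3×1.65×0.435 = 3.804 ft³/s
Q = Σ q = 105.0 ft³/s

105 ft³/s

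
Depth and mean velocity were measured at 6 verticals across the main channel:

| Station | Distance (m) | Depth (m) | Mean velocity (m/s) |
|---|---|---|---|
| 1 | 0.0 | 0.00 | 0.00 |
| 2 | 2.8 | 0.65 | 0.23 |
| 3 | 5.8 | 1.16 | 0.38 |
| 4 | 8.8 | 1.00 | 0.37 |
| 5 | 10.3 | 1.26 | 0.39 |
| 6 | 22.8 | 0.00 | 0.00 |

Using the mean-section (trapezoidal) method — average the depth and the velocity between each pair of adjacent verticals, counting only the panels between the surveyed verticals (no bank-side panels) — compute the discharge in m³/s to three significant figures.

4.33 m³/s

Panel 1-2: Δb = 2.8 m, d̄ = (0.00+0.65)/2 = 0.325, v̄ = (0.00+0.23)/2 = 0.115 → q = 2.8×0.325×0.115 = 0.1047 m³/s
Panel 2-3: Δb = 3 m, d̄ = (0.65+1.16)/2 = 0.905, v̄ = (0.23+0.38)/2 = 0.305 → q = 3×0.905×0.305 = 0.8281 m³/s
Panel 3-4: Δb = 3 m, d̄ = (1.16+1.00)/2 = 1.08, v̄ = (0.38+0.37)/2 = 0.375 → q = 3×1.08×0.375 = 1.215 m³/s
Panel 4-5: Δb = 1.5 m, d̄ = (1.00+1.26)/2 = 1.13, v̄ = (0.37+0.39)/2 = 0.38 → q = 1.5×1.13×0.38 = 0.6441 m³/s
Panel 5-6: Δb = 12.5 m, d̄ = (1.26+0.00)/2 = 0.63, v̄ = (0.39+0.00)/2 = 0.195 → q = 12.5×0.63×0.195 = 1.536 m³/s
Q = Σ q = 4.327 m³/s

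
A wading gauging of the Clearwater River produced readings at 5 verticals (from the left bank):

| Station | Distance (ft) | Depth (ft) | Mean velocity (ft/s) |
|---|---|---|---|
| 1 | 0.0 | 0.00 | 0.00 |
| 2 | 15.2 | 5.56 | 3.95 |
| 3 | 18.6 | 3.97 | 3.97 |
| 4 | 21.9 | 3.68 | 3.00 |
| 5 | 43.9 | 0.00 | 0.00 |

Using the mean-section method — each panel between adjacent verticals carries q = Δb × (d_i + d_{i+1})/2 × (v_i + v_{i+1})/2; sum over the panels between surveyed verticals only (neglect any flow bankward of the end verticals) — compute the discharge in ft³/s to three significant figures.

252 ft³/s

Panel 1-2: Δb = 15.2 ft, d̄ = (0.00+5.56)/2 = 2.78, v̄ = (0.00+3.95)/2 = 1.975 → q = 15.2×2.78×1.975 = 83.46 ft³/s
Panel 2-3: Δb = 3.4 ft, d̄ = (5.56+3.97)/2 = 4.765, v̄ = (3.95+3.97)/2 = 3.96 → q = 3.4×4.765×3.96 = 64.16 ft³/s
Panel 3-4: Δb = 3.3 ft, d̄ = (3.97+3.68)/2 = 3.825, v̄ = (3.97+3.00)/2 = 3.485 → q = 3.3×3.825×3.485 = 43.99 ft³/s
Panel 4-5: Δb = 22 ft, d̄ = (3.68+0.00)/2 = 1.84, v̄ = (3.00+0.00)/2 = 1.5 → q = 22×1.84×1.5 = 60.72 ft³/s
Q = Σ q = 252.3 ft³/s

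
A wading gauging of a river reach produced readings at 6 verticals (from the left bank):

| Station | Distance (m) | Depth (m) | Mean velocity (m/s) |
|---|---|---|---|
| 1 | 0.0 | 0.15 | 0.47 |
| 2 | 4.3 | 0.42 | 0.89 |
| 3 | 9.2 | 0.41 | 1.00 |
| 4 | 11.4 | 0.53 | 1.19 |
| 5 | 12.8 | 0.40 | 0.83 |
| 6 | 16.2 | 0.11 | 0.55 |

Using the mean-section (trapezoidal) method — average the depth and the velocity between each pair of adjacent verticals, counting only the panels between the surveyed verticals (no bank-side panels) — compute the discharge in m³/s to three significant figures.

Panel 1-2: Δb = 4.3 m, d̄ = (0.15+0.42)/2 = 0.285, v̄ = (0.47+0.89)/2 = 0.68 → q = 4.3×0.285×0.68 = 0.8333 m³/s
Panel 2-3: Δb = 4.9 m, d̄ = (0.42+0.41)/2 = 0.415, v̄ = (0.89+1.00)/2 = 0.945 → q = 4.9×0.415×0.945 = 1.922 m³/s
Panel 3-4: Δb = 2.2 m, d̄ = (0.41+0.53)/2 = 0.47, v̄ = (1.00+1.19)/2 = 1.095 → q = 2.2×0.47×1.095 = 1.132 m³/s
Panel 4-5: Δb = 1.4 m, d̄ = (0.53+0.40)/2 = 0.465, v̄ = (1.19+0.83)/2 = 1.01 → q = 1.4×0.465×1.01 = 0.6575 m³/s
Panel 5-6: Δb = 3.4 m, d̄ = (0.40+0.11)/2 = 0.255, v̄ = (0.83+0.55)/2 = 0.69 → q = 3.4×0.255×0.69 = 0.5982 m³/s
Q = Σ q = 5.143 m³/s

5.14 m³/s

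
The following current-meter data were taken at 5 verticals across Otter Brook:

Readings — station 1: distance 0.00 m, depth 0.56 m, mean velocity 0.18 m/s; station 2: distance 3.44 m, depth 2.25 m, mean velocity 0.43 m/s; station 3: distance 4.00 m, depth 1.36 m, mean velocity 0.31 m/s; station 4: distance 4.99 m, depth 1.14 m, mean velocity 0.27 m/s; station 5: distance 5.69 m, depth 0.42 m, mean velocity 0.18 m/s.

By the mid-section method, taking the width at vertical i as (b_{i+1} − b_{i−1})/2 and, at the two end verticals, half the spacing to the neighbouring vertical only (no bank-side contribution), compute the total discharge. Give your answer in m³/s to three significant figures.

w_1 = (3.44 − 0.00)/2 = 1.72 m; q_1 = 0.18 × 0.56 × 1.72 = 0.1734 m³/s
w_2 = (4.00 − 0.00)/2 = 2 m; q_2 = 0.43 × 2.25 × 2 = 1.935 m³/s
w_3 = (4.99 − 3.44)/2 = 0.775 m; q_3 = 0.31 × 1.36 × 0.775 = 0.3267 m³/s
w_4 = (5.69 − 4.00)/2 = 0.845 m; q_4 = 0.27 × 1.14 × 0.845 = 0.2601 m³/s
w_5 = (5.69 − 4.99)/2 = 0.35 m; q_5 = 0.18 × 0.42 × 0.35 = 0.02646 m³/s
Q = Σ qᵢ = 2.722 m³/s

2.72 m³/s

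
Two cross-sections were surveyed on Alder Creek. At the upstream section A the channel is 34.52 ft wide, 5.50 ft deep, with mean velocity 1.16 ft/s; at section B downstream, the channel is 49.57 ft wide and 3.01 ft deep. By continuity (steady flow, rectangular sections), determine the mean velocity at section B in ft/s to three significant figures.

1.48 ft/s

Q = A₁V₁ = (34.52×5.50) × 1.16 = 220.2 ft³/s
A₂ = 49.57 × 3.01 = 149.2 ft²
V₂ = Q/A₂ = 220.2/149.2 = 1.476 ft/s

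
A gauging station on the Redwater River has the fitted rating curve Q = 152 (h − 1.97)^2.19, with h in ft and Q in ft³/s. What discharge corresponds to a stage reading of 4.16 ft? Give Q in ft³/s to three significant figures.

846 ft³/s

Q = 152 × (4.16 − 1.97)^2.19 = 152 × 2.19^2.19 = 846.1 ft³/s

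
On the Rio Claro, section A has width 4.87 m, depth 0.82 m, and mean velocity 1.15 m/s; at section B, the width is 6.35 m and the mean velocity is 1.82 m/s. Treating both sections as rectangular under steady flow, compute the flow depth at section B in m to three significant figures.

0.397 m

Q = A₁V₁ = (4.87×0.82) × 1.15 = 4.592 m³/s
d₂ = Q/(b₂ V₂) = 4.592/(6.35×1.82) = 0.3974 m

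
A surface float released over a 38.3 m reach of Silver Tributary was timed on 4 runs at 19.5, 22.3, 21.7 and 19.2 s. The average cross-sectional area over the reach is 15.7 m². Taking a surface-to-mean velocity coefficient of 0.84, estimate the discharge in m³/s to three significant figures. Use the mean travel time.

t̄ = (19.5 + 22.3 + 21.7 + 19.2) / 4 = 20.675 s
v_surface = L / t̄ = 38.3 / 20.675 = 1.852 m/s
v_mean = 0.84 × 1.852 = 1.556 m/s
Q = A × v_mean = 15.7 × 1.556 = 24.43 m³/s

24.4 m³/s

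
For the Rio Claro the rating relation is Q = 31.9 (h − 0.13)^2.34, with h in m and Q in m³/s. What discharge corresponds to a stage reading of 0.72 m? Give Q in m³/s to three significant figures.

Q = 31.9 × (0.72 − 0.13)^2.34 = 31.9 × 0.59^2.34 = 9.281 m³/s

9.28 m³/s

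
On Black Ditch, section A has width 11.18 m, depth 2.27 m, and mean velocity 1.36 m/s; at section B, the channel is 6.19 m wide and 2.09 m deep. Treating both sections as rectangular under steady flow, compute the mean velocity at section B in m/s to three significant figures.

Q = A₁V₁ = (11.18×2.27) × 1.36 = 34.51 m³/s
A₂ = 6.19 × 2.09 = 12.94 m²
V₂ = Q/A₂ = 34.51/12.94 = 2.668 m/s

2.67 m/s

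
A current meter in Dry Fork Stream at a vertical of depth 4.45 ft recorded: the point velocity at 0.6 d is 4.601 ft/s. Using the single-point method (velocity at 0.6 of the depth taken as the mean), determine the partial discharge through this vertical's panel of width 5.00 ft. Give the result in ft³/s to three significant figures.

v̄ = v₀.₆ = 4.601 ft/s
q = v̄ × d × w = 4.601 × 4.45 × 5.00 = 102.4 ft³/s

102 ft³/s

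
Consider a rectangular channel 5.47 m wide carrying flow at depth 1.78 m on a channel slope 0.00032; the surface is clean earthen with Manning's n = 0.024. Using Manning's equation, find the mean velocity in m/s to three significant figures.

A = b·y = 5.47 × 1.78 = 9.737 m²
P = b + 2y = 5.47 + 2×1.78 = 9.030 m
R = A/P = 9.737/9.030 = 1.078 m
Q = (1/n)·A·R^(2/3)·S^(1/2) = (1/0.024) × 9.737 × 1.078^(2/3) × 0.00032^(1/2) = 7.631 m³/s
V = Q/A = 7.631/9.737 = 0.7837 m/s

0.784 m/s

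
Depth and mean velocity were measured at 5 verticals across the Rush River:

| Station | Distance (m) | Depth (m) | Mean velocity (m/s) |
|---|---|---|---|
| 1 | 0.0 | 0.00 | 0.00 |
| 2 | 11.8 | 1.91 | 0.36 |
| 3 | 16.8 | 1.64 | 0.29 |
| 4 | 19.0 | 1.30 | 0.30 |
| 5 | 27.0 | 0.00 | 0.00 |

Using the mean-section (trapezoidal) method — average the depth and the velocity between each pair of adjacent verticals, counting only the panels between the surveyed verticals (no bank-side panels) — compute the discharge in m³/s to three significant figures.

6.65 m³/s

Panel 1-2: Δb = 11.8 m, d̄ = (0.00+1.91)/2 = 0.955, v̄ = (0.00+0.36)/2 = 0.18 → q = 11.8×0.955×0.18 = 2.028 m³/s
Panel 2-3: Δb = 5 m, d̄ = (1.91+1.64)/2 = 1.775, v̄ = (0.36+0.29)/2 = 0.325 → q = 5×1.775×0.325 = 2.884 m³/s
Panel 3-4: Δb = 2.2 m, d̄ = (1.64+1.30)/2 = 1.47, v̄ = (0.29+0.30)/2 = 0.295 → q = 2.2×1.47×0.295 = 0.9540 m³/s
Panel 4-5: Δb = 8 m, d̄ = (1.30+0.00)/2 = 0.65, v̄ = (0.30+0.00)/2 = 0.15 → q = 8×0.65×0.15 = 0.7800 m³/s
Q = Σ q = 6.647 m³/s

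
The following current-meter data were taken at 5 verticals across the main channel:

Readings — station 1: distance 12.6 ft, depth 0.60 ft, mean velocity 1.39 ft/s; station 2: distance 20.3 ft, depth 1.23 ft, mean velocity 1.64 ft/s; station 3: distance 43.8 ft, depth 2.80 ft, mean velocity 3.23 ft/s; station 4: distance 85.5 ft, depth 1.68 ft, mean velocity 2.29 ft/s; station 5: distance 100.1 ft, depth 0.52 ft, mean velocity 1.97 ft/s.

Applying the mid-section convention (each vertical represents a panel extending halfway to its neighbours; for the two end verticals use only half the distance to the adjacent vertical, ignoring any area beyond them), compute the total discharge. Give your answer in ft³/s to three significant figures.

445 ft³/s

w_1 = (20.3 − 12.6)/2 = 3.85 ft; q_1 = 1.39 × 0.60 × 3.85 = 3.211 ft³/s
w_2 = (43.8 − 12.6)/2 = 15.6 ft; q_2 = 1.64 × 1.23 × 15.6 = 31.47 ft³/s
w_3 = (85.5 − 20.3)/2 = 32.6 ft; q_3 = 3.23 × 2.80 × 32.6 = 294.8 ft³/s
w_4 = (100.1 − 43.8)/2 = 28.15 ft; q_4 = 2.29 × 1.68 × 28.15 = 108.3 ft³/s
w_5 = (100.1 − 85.5)/2 = 7.3 ft; q_5 = 1.97 × 0.52 × 7.3 = 7.478 ft³/s
Q = Σ qᵢ = 445.3 ft³/s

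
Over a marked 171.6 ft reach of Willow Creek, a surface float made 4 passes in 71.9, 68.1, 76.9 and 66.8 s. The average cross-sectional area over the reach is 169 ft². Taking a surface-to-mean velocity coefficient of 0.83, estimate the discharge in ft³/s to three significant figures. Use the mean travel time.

t̄ = (71.9 + 68.1 + 76.9 + 66.8) / 4 = 70.925 s
v_surface = L / t̄ = 171.6 / 70.925 = 2.419 ft/s
v_mean = 0.83 × 2.419 = 2.008 ft/s
Q = A × v_mean = 169 × 2.008 = 339.4 ft³/s

339 ft³/s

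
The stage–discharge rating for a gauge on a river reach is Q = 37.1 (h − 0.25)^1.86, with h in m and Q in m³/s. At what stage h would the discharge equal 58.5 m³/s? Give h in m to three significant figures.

1.53 m

h − h₀ = (Q/C)^(1/b) = (58.5/37.1)^(1/1.86) = 1.277 m
h = 0.25 + 1.277 = 1.527 m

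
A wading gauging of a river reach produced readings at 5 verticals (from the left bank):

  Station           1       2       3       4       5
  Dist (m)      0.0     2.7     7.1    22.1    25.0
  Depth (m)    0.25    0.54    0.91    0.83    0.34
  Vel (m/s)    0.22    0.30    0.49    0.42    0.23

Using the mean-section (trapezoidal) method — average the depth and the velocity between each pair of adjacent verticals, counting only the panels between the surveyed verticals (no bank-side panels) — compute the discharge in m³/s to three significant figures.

8.03 m³/s

Panel 1-2: Δb = 2.7 m, d̄ = (0.25+0.54)/2 = 0.395, v̄ = (0.22+0.30)/2 = 0.26 → q = 2.7×0.395×0.26 = 0.2773 m³/s
Panel 2-3: Δb = 4.4 m, d̄ = (0.54+0.91)/2 = 0.725, v̄ = (0.30+0.49)/2 = 0.395 → q = 4.4×0.725×0.395 = 1.260 m³/s
Panel 3-4: Δb = 15 m, d̄ = (0.91+0.83)/2 = 0.87, v̄ = (0.49+0.42)/2 = 0.455 → q = 15×0.87×0.455 = 5.938 m³/s
Panel 4-5: Δb = 2.9 m, d̄ = (0.83+0.34)/2 = 0.585, v̄ = (0.42+0.23)/2 = 0.325 → q = 2.9×0.585×0.325 = 0.5514 m³/s
Q = Σ q = 8.026 m³/s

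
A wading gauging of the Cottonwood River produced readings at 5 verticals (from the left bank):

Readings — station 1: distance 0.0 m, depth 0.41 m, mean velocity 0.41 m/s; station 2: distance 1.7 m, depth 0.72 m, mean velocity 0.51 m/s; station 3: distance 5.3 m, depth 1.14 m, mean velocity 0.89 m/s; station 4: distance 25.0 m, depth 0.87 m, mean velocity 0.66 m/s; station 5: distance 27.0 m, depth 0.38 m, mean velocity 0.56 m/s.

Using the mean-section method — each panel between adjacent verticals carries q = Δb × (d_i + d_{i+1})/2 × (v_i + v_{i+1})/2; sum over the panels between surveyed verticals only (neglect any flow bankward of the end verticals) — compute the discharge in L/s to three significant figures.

18900 L/s

Panel 1-2: Δb = 1.7 m, d̄ = (0.41+0.72)/2 = 0.565, v̄ = (0.41+0.51)/2 = 0.46 → q = 1.7×0.565×0.46 = 0.4418 m³/s
Panel 2-3: Δb = 3.6 m, d̄ = (0.72+1.14)/2 = 0.93, v̄ = (0.51+0.89)/2 = 0.7 → q = 3.6×0.93×0.7 = 2.344 m³/s
Panel 3-4: Δb = 19.7 m, d̄ = (1.14+0.87)/2 = 1.005, v̄ = (0.89+0.66)/2 = 0.775 → q = 19.7×1.005×0.775 = 15.34 m³/s
Panel 4-5: Δb = 2 m, d̄ = (0.87+0.38)/2 = 0.625, v̄ = (0.66+0.56)/2 = 0.61 → q = 2×0.625×0.61 = 0.7625 m³/s
Q = Σ q = 18.89 m³/s
= 18.89 × 1000 = 18890 L/s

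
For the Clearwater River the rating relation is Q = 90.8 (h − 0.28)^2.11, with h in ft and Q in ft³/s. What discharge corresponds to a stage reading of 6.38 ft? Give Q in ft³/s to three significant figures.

Q = 90.8 × (6.38 − 0.28)^2.11 = 90.8 × 6.1^2.11 = 4122 ft³/s

4120 ft³/s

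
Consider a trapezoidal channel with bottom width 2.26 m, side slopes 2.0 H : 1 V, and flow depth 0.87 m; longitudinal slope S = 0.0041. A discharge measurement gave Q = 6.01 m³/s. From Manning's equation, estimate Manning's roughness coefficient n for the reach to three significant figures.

A = (b + z·y)·y = (2.26 + 2.0×0.87)×0.87 = 3.480 m²
P = b + 2y√(1+z²) = 2.26 + 2×0.87×√(1+2.0²) = 6.151 m
R = A/P = 3.480/6.151 = 0.5658 m
n = (1/Q)·A·R^(2/3)·S^(1/2) = (1/6.01) × 3.480 × 0.6841 × 0.06403 = 0.02536

0.0254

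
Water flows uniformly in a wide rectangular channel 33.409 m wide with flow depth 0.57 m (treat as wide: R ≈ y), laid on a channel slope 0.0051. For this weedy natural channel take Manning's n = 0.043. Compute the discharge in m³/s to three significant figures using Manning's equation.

21.7 m³/s

A = b·y = 33.409 × 0.57 = 19.04 m²
Wide channel: R ≈ y = 0.57 m
Q = (1/n)·A·R^(2/3)·S^(1/2) = (1/0.043) × 19.04 × 0.5700^(2/3) × 0.0051^(1/2) = 21.74 m³/s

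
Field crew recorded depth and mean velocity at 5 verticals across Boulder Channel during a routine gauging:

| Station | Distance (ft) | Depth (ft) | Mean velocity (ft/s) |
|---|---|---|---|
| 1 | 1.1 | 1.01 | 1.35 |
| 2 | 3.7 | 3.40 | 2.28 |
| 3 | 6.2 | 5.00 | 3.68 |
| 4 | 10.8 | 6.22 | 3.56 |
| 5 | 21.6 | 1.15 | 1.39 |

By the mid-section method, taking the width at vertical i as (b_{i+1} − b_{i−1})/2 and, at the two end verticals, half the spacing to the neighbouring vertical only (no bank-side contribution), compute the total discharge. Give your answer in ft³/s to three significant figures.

w_1 = (3.7 − 1.1)/2 = 1.3 ft; q_1 = 1.35 × 1.01 × 1.3 = 1.773 ft³/s
w_2 = (6.2 − 1.1)/2 = 2.55 ft; q_2 = 2.28 × 3.40 × 2.55 = 19.77 ft³/s
w_3 = (10.8 − 3.7)/2 = 3.55 ft; q_3 = 3.68 × 5.00 × 3.55 = 65.32 ft³/s
w_4 = (21.6 − 6.2)/2 = 7.7 ft; q_4 = 3.56 × 6.22 × 7.7 = 170.5 ft³/s
w_5 = (21.6 − 10.8)/2 = 5.4 ft; q_5 = 1.39 × 1.15 × 5.4 = 8.632 ft³/s
Q = Σ qᵢ = 266.0 ft³/s

266 ft³/s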